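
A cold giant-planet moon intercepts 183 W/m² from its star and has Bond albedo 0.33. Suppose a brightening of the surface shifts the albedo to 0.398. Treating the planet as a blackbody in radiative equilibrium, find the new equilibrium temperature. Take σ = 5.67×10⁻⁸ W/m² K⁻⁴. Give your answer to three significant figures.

T₂ = [S(1−α₂)/(4σ)]^(1/4) = [183.0·0.602/(4σ)]^(1/4) = 148.5 K.

148 K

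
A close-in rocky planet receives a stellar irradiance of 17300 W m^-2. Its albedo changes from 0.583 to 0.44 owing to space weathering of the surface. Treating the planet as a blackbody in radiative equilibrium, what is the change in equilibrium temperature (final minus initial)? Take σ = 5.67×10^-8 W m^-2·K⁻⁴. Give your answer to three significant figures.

Before: T₁ = [17300·0.417/(4σ)]^(1/4) = 422.3 K.
Final:   T₂ = [S(1−0.44)/(4σ)]^(1/4) = 454.6 K.
Change: 454.6 − 422.3 = 32.31 K.

32.3 K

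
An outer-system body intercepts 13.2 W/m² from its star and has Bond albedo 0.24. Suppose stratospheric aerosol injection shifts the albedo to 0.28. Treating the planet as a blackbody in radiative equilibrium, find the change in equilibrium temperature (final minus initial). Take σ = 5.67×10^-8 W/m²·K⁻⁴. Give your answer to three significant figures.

-1.09 kelvin

With α = 0.24, T₁ = 81.55 K.
Final:   T₂ = [S(1−0.28)/(4σ)]^(1/4) = 80.46 K.
Change: 80.46 − 81.55 = -1.095 K.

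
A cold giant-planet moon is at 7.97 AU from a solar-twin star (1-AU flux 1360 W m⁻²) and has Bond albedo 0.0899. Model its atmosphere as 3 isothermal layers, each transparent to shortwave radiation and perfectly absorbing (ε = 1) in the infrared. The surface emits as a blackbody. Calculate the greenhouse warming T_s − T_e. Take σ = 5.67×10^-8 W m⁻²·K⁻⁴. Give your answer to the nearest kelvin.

Flux at the orbit: S = 1360/(7.97)² = 21.41 W m⁻².
The effective emission temperature is T_e = [S(1−α)/(4σ)]^¼ = 96.28 K.
T_s = (N+1)^(1/4)·T_e = 136.2 K.
Warming: T_s − T_e = 39.88 K.

40 K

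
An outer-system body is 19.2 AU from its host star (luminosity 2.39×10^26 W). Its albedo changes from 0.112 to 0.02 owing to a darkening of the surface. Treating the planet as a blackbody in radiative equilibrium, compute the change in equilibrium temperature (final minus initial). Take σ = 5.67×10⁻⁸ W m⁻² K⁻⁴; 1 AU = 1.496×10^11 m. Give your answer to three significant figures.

Orbital distance: d = 19.2 AU = 2.872×10^12 m.
Spreading L over a sphere of radius d: S = 2.39×10^26/(4π·2.87×10^12²) = 2.305 W m⁻².
Initial: T₁ = [S(1−0.112)/(4σ)]^(1/4) = 54.81 K.
With α = 0.02, T₂ = 56.18 K.
ΔT = T₂ − T₁ = 1.368 K.

1.37 K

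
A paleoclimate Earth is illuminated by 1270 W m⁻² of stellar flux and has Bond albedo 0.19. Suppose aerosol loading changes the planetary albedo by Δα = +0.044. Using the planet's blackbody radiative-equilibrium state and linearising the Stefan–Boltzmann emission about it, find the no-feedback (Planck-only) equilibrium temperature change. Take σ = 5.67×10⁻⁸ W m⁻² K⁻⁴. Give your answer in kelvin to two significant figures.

Unperturbed T_e = [1270·(1−0.19)/(4σ)]^¼ = 259.5 K.
ΔF = −(S/4)Δα = −(1270/4)×(+0.044) = -13.97 W m⁻².
Planck response: λ_P = 4σT_e³ = 4·5.67×10⁻⁸·(259.5)³ = 3.964 W m⁻²/K.
Hence the no-feedback warming is ΔF/(4σT_e³) = -3.52 K.

-3.5 K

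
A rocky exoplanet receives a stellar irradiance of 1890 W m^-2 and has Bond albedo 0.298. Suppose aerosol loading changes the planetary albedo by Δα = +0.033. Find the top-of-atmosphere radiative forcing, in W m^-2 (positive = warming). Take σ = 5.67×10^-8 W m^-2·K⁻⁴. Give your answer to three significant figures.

-15.6 W m^-2

ΔF = −(S/4)Δα = −(1890/4)×(+0.033) = -15.59 W m^-2.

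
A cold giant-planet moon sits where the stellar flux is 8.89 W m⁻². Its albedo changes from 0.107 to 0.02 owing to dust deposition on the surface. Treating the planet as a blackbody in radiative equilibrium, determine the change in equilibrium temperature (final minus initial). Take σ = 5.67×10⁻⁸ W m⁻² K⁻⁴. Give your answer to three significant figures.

1.81 K

Initial: T₁ = [S(1−0.107)/(4σ)]^(1/4) = 76.92 K.
With α = 0.02, T₂ = 78.73 K.
Change: 78.73 − 76.92 = 1.809 K.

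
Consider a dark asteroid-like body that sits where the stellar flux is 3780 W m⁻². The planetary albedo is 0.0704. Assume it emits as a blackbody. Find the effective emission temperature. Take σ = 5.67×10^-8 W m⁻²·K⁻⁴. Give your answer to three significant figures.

Absorbed flux (global mean): S(1−α)/4 = 3780·0.93/4 = 878.5 W m⁻².
In equilibrium σT⁴ equals this, so T = 352.8 K.

353 K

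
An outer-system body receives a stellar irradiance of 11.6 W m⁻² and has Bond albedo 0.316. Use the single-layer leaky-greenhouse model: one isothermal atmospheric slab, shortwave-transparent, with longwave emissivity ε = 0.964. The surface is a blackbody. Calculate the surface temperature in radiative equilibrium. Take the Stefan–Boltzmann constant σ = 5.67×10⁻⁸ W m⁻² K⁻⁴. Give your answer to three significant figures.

At the top of the atmosphere, σT_e⁴ = S(1−α)/4 = 1.984 W m⁻², giving T_e = 76.91 K.
Surface balance with a leaky layer gives σT_s⁴ = σT_e⁴·2/(2−ε), so T_s = T_e·[2/(2−0.964)]^(1/4) = 90.65 K.

90.7 K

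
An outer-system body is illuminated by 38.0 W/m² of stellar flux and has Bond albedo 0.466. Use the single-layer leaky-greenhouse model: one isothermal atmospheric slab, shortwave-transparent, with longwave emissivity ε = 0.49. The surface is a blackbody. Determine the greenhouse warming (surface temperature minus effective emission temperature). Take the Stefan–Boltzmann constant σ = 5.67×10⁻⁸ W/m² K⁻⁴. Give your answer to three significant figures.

At the top of the atmosphere, σT_e⁴ = S(1−α)/4 = 5.073 W/m², giving T_e = 97.26 K.
Surface balance with a leaky layer gives σT_s⁴ = σT_e⁴·2/(2−ε), so T_s = T_e·[2/(2−0.49)]^(1/4) = 104.3 K.
The atmosphere warms the surface by 7.079 K.

7.08 K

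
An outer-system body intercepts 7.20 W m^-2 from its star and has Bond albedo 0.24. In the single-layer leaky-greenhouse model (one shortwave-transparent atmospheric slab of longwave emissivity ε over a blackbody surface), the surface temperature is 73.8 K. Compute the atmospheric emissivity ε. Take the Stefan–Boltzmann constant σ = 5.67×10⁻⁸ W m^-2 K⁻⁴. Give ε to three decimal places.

0.373

First, T_e = [7.200·(1−0.24)/(4σ)]^(1/4) = 70.09 K.
Since (2−ε)/2 = (T_e/T_s)⁴ = 0.8134, ε = 0.3733.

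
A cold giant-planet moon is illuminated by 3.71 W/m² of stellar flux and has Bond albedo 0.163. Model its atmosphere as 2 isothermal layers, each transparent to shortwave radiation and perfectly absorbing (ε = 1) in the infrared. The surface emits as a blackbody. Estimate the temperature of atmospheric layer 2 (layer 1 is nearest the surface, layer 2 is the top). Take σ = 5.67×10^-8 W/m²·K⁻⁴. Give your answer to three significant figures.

60.8 kelvin

Top-of-atmosphere balance: σT_e⁴ = S(1−α)/4 = 0.7763 W/m² → T_e = 60.83 K.
Each opaque layer satisfies 2T_j⁴ = T_{j−1}⁴ + T_{j+1}⁴, giving T_k⁴ = (N+1−k)T_e⁴.
T_2 = (1)^(1/4)·60.83 = 60.83 K.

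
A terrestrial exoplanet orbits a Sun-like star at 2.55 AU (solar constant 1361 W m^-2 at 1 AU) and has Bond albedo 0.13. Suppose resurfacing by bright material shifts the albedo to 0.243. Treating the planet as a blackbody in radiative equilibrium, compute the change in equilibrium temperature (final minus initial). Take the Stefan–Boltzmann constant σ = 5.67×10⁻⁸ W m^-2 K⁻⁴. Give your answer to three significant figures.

By the inverse-square law, S = 1361/2.55² = 209.3 W m^-2.
With α = 0.13, T₁ = 168.3 K.
With α = 0.243, T₂ = 162.6 K.
Change: 162.6 − 168.3 = -5.754 K.

-5.75 K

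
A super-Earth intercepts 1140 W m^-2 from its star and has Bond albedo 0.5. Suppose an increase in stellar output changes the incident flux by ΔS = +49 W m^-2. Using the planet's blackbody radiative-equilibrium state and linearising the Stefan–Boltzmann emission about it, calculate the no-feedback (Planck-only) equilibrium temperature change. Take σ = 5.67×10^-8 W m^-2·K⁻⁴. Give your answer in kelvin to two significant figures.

2.4 K

The baseline emission temperature is T_e = 223.9 K.
TOA radiative forcing: ΔF = (1−α)ΔS/4 = 0.5·(+49)/4 = 6.125 W m^-2.
The Planck feedback parameter is 4σT_e³ = 2.546 W m^-2/K.
ΔT₀ = ΔF/λ_P = 6.125/2.546 = 2.41 K.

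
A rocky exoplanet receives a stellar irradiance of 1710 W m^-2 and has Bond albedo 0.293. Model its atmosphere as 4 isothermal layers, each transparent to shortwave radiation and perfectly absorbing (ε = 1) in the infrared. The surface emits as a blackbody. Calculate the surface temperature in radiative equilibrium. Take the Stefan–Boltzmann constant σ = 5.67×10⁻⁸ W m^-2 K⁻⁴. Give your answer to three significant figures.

OLR = S(1−α)/4 = 302.2 W m^-2; the top layer radiates at T_e = 270.2 K.
Layer-by-layer balance gives σT_s⁴ = (N+1)σT_e⁴, so T_s = 5^¼·270.2 = 404.1 K.

404 K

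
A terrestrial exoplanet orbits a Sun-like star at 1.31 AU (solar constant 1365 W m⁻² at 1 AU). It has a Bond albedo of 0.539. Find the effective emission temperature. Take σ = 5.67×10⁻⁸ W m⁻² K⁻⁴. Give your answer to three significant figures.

Irradiance scales as 1/d², so S = 1365 W m⁻² × (1/1.31)² = 795.4 W m⁻².
Averaging over the sphere, the absorbed flux is S(1−α)/4 = 91.67 W m⁻².
Set σT⁴ = 91.67 → T = (91.67/σ)^(1/4) = 200.5 K.

201 K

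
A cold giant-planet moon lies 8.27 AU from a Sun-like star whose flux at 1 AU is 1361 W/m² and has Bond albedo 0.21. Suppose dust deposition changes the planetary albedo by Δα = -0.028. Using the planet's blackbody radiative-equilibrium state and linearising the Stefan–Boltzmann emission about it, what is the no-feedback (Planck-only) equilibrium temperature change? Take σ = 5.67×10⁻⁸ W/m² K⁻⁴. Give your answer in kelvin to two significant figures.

0.81 K

Flux at the orbit: S = 1361/(8.27)² = 19.90 W/m².
The baseline emission temperature is T_e = 91.24 K.
ΔF = −(S/4)Δα = −(19.90/4)×(-0.028) = 0.1393 W/m².
Linearising σT⁴ gives d(σT⁴)/dT = 4σT_e³ = 0.1723 W/m² per K.
So ΔT₀ = 0.1393/0.1723 = 0.808 K.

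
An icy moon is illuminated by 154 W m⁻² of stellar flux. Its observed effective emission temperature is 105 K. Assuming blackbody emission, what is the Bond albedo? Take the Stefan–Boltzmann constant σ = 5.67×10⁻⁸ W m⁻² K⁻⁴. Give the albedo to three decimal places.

Rearranging the radiative balance, α = 1 − 4σT⁴/S.
4σT⁴ = 4·5.67×10⁻⁸·(105)⁴ = 27.57 W m⁻².
Hence α = 1 − 27.57/154.0 = 0.8210.

0.821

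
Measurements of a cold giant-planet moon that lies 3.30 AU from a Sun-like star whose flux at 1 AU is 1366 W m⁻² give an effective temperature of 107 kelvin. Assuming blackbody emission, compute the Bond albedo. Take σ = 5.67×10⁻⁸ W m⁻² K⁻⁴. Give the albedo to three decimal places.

Irradiance scales as 1/d², so S = 1366 W m⁻² × (1/3.30)² = 125.4 W m⁻².
Rearranging the radiative balance, α = 1 − 4σT⁴/S.
σT⁴ = 7.432 W m⁻², so 4σT⁴ = 29.73 W m⁻².
Hence α = 1 − 29.73/125.4 = 0.7630.

0.763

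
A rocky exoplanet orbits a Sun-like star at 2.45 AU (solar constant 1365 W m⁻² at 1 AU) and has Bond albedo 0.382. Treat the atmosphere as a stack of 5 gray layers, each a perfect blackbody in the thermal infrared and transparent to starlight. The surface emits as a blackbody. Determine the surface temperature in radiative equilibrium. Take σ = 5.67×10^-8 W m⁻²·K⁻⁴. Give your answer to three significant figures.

247 kelvin

Flux at the orbit: S = 1365/(2.45)² = 227.4 W m⁻².
OLR = S(1−α)/4 = 35.13 W m⁻²; the top layer radiates at T_e = 157.8 K.
For an N-layer opaque stack, T_s⁴ = (N+1)T_e⁴, hence T_s = (6)^(1/4)×157.8 K = 246.9 K.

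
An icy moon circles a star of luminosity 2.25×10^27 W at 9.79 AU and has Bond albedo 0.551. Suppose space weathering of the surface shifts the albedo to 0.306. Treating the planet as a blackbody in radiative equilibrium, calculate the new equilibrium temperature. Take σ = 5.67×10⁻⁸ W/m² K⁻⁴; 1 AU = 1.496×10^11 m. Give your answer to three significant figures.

126 kelvin

Orbital distance: d = 9.79 AU = 1.465×10^12 m.
Spreading L over a sphere of radius d: S = 2.25×10^27/(4π·1.46×10^12²) = 83.47 W/m².
T₂ = [S(1−α₂)/(4σ)]^(1/4) = [83.47·0.694/(4σ)]^(1/4) = 126.4 K.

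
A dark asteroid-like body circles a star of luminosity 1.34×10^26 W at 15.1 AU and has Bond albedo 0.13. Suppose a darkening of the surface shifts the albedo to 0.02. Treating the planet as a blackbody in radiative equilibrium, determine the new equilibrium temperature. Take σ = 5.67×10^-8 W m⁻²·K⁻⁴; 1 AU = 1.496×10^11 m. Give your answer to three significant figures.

54.8 K

Orbital distance: d = 15.1 AU = 2.259×10^12 m.
S = L/(4πd²) = 2.090 W m⁻².
T₂ = [S(1−α₂)/(4σ)]^(1/4) = [2.090·0.98/(4σ)]^(1/4) = 54.82 K.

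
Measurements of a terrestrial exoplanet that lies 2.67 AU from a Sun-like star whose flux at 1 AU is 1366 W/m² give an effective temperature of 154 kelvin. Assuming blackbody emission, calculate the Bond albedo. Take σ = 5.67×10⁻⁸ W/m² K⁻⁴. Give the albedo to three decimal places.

Irradiance scales as 1/d², so S = 1366 W/m² × (1/2.67)² = 191.6 W/m².
Energy balance: S(1−α)/4 = σT⁴, so 1−α = 4σT⁴/S.
4σT⁴ = 4·5.67×10⁻⁸·(154)⁴ = 127.6 W/m².
1−α = 127.6/191.6 = 0.6657, so α = 0.3343.

0.334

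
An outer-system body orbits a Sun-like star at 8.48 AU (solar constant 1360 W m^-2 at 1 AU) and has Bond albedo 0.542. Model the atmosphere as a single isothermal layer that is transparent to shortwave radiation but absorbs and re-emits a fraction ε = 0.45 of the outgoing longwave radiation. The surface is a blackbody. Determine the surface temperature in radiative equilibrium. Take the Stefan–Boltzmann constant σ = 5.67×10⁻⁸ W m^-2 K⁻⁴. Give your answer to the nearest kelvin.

84 K

Irradiance scales as 1/d², so S = 1360 W m^-2 × (1/8.48)² = 18.91 W m^-2.
At the top of the atmosphere, σT_e⁴ = S(1−α)/4 = 2.165 W m^-2, giving T_e = 78.61 K.
For a single slab of emissivity ε, T_s⁴ = 2T_e⁴/(2−ε); thus T_s = 78.61·(1.29)^(1/4) = 83.79 K.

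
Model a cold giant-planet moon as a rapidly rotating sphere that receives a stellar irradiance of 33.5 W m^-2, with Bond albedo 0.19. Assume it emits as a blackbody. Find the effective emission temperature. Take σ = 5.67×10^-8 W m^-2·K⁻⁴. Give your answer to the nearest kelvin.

Averaging over the sphere, the absorbed flux is S(1−α)/4 = 6.784 W m^-2.
Set σT⁴ = 6.784 → T = (6.784/σ)^(1/4) = 104.6 K.

105 K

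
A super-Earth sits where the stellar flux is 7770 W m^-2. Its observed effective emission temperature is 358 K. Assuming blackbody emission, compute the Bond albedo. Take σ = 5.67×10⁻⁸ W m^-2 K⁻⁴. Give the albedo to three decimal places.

Rearranging the radiative balance, α = 1 − 4σT⁴/S.
σT⁴ = 931.4 W m^-2, so 4σT⁴ = 3725 W m^-2.
Hence α = 1 − 3725/7770 = 0.5205.

0.521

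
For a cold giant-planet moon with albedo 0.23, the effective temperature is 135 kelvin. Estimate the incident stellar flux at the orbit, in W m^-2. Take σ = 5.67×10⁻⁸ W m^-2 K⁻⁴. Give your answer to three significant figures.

97.8 W m^-2

Invert the energy balance for S: S = 4σT⁴/(1−α).
σT⁴ = 5.67×10⁻⁸·(135)⁴ = 18.83 W m^-2.
So S = 4×18.83/(1−0.23) = 97.83 W m^-2.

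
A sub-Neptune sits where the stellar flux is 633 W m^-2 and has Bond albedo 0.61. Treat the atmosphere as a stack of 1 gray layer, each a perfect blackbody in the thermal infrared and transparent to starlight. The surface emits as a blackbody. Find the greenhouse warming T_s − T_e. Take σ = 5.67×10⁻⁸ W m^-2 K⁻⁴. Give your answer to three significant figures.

Top-of-atmosphere balance: σT_e⁴ = S(1−α)/4 = 61.72 W m^-2 → T_e = 181.6 K.
T_s = (N+1)^(1/4)·T_e = 216.0 K.
So the greenhouse effect raises the surface by 216.0 − 181.6 = 34.37 K.

34.4 K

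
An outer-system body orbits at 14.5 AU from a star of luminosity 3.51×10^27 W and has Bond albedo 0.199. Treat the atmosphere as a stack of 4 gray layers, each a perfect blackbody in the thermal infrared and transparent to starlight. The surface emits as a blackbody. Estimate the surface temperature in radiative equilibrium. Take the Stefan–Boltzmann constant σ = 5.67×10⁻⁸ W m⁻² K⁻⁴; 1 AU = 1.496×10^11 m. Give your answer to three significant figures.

180 K

Orbital distance: d = 14.5 AU = 2.169×10^12 m.
Spreading L over a sphere of radius d: S = 3.51×10^27/(4π·2.17×10^12²) = 59.36 W m⁻².
The effective emission temperature is T_e = [S(1−α)/(4σ)]^¼ = 120.3 K.
With N = 4 opaque layers, T_s = (N+1)^(1/4)·T_e = 5^(1/4)·120.3 = 179.9 K.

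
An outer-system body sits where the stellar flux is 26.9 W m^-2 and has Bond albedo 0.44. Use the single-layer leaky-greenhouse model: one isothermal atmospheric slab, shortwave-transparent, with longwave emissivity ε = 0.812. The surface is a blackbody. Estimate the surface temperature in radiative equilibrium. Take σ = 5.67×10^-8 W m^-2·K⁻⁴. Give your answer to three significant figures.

At the top of the atmosphere, σT_e⁴ = S(1−α)/4 = 3.766 W m^-2, giving T_e = 90.28 K.
For a single slab of emissivity ε, T_s⁴ = 2T_e⁴/(2−ε); thus T_s = 90.28·(1.684)^(1/4) = 102.8 K.

103 kelvin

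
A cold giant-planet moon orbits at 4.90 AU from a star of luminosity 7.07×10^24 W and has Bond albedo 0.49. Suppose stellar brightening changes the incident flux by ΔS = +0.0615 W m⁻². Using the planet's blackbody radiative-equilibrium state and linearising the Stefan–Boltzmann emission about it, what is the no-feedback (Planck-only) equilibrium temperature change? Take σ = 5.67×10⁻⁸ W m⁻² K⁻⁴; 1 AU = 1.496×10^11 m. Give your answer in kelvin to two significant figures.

0.58 K

d = 4.90 × 1.496×10^11 m = 7.330×10^11 m.
S = L/(4πd²) = 1.047 W m⁻².
Reference equilibrium: T_e = [S(1−α)/(4σ)]^(1/4) = 39.17 K.
TOA radiative forcing: ΔF = (1−α)ΔS/4 = 0.51·(+0.0615)/4 = 0.007841 W m⁻².
The Planck feedback parameter is 4σT_e³ = 0.01363 W m⁻²/K.
Hence the no-feedback warming is ΔF/(4σT_e³) = 0.575 K.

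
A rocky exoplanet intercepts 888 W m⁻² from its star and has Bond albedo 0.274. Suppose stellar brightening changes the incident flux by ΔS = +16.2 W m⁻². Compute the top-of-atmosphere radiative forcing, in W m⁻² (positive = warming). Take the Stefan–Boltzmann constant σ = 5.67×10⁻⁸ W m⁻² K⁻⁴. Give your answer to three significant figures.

2.94 W m⁻²

TOA radiative forcing: ΔF = (1−α)ΔS/4 = 0.726·(+16.2)/4 = 2.940 W m⁻².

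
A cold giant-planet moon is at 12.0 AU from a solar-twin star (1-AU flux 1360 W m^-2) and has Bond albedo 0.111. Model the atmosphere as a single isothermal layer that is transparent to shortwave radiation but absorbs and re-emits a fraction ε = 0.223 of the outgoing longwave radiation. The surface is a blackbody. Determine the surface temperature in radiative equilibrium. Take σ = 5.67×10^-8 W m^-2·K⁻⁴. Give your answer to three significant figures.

Irradiance scales as 1/d², so S = 1360 W m^-2 × (1/12.0)² = 9.444 W m^-2.
The planet radiates to space at T_e = [S(1−α)/(4σ)]^(1/4) = 78.00 K.
The surface balance (absorbed SW + ε·downward IR = σT_s⁴) with T_a⁴ = T_s⁴/2 reduces to T_s = T_e·[2/(2−ε)]^¼ = 80.34 K.

80.3 kelvin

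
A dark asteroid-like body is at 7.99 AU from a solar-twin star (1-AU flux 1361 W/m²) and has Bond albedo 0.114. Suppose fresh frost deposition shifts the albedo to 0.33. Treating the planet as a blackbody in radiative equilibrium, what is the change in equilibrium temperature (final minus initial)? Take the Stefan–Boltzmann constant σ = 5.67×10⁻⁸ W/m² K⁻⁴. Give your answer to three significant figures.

-6.45 kelvin

Flux at the orbit: S = 1361/(7.99)² = 21.32 W/m².
Initial: T₁ = [S(1−0.114)/(4σ)]^(1/4) = 95.53 K.
Final:   T₂ = [S(1−0.33)/(4σ)]^(1/4) = 89.08 K.
Change: 89.08 − 95.53 = -6.446 K.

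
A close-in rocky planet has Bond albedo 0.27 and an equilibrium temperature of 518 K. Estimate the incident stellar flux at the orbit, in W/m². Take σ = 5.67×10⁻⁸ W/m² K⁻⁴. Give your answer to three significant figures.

22400 W/m²

From S(1−α)/4 = σT⁴: S = 4σT⁴/(1−α).
The emitted flux is σT⁴ = 4082 W/m².
So S = 4×4082/(1−0.27) = 22370 W/m².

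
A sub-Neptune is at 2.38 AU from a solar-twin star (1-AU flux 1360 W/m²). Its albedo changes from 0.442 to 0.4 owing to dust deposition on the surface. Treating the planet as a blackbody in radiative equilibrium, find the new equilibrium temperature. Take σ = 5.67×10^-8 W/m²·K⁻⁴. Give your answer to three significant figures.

159 K

Flux at the orbit: S = 1360/(2.38)² = 240.1 W/m².
T₂ = [S(1−α₂)/(4σ)]^(1/4) = [240.1·0.6/(4σ)]^(1/4) = 158.8 K.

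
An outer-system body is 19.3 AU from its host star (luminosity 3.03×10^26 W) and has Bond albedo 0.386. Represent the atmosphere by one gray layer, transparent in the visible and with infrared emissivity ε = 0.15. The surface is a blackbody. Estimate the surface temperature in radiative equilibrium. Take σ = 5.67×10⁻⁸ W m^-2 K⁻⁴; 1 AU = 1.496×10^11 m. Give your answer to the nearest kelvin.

Orbital distance: d = 19.3 AU = 2.887×10^12 m.
Spreading L over a sphere of radius d: S = 3.03×10^26/(4π·2.89×10^12²) = 2.892 W m^-2.
Effective emission temperature (TOA balance): σT_e⁴ = S(1−α)/4 = 0.4440 W m^-2 → T_e = 52.90 K.
Surface balance with a leaky layer gives σT_s⁴ = σT_e⁴·2/(2−ε), so T_s = T_e·[2/(2−0.15)]^(1/4) = 53.94 K.

54 K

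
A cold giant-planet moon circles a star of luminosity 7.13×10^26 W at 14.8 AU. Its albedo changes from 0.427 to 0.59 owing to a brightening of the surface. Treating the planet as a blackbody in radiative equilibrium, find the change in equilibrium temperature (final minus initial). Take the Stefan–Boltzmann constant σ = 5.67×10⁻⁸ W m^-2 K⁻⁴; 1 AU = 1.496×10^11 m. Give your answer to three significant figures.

d = 14.8 × 1.496×10^11 m = 2.214×10^12 m.
Flux at the orbit: S = L/(4πd²) = 7.13×10^26/(4π·(2.21×10^12)²) = 11.57 W m^-2.
Before: T₁ = [11.57·0.573/(4σ)]^(1/4) = 73.54 K.
With α = 0.59, T₂ = 67.63 K.
ΔT = T₂ − T₁ = -5.903 K.

-5.90 K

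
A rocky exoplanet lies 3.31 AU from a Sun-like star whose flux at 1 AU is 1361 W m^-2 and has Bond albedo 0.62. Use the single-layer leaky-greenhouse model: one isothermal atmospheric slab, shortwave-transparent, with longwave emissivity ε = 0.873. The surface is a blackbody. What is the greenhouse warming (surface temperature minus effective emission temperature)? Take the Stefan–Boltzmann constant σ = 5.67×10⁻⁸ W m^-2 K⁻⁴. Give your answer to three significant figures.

By the inverse-square law, S = 1361/3.31² = 124.2 W m^-2.
At the top of the atmosphere, σT_e⁴ = S(1−α)/4 = 11.80 W m^-2, giving T_e = 120.1 K.
The surface balance (absorbed SW + ε·downward IR = σT_s⁴) with T_a⁴ = T_s⁴/2 reduces to T_s = T_e·[2/(2−ε)]^¼ = 138.6 K.
The atmosphere warms the surface by 18.52 K.

18.5 K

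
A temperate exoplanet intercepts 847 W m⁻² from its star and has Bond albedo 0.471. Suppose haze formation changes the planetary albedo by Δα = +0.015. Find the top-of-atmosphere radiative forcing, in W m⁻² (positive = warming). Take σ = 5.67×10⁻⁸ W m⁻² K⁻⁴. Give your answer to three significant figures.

-3.18 W m⁻²

TOA radiative forcing: ΔF = −S·Δα/4 = −847.0·(+0.015)/4 = -3.176 W m⁻².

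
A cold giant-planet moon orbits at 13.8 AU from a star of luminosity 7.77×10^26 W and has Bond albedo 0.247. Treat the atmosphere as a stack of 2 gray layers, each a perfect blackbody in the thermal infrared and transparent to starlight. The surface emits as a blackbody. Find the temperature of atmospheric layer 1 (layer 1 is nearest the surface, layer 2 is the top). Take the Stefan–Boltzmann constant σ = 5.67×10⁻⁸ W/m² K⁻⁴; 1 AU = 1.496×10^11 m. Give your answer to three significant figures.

Orbital distance: d = 13.8 AU = 2.064×10^12 m.
Flux at the orbit: S = L/(4πd²) = 7.77×10^26/(4π·(2.06×10^12)²) = 14.51 W/m².
Top-of-atmosphere balance: σT_e⁴ = S(1−α)/4 = 2.731 W/m² → T_e = 83.31 K.
In the N-layer model, layer k (counted from the surface) has T_k = (N+1−k)^(1/4)·T_e.
With k = 1: T_1 = (2+1−1)^¼·83.31 K = 99.07 K.

99.1 K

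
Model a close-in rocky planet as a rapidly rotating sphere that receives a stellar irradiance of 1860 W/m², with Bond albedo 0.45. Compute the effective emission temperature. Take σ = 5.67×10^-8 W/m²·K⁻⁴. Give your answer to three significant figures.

Averaging over the sphere, the absorbed flux is S(1−α)/4 = 255.8 W/m².
In equilibrium σT⁴ equals this, so T = 259.2 K.

259 K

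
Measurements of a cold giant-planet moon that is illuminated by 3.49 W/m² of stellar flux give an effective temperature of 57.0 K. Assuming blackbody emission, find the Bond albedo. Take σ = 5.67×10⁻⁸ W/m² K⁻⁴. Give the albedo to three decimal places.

0.314

From σT⁴ = S(1−α)/4 we invert for α: 1−α = 4σT⁴/S.
σT⁴ = 0.5985 W/m², so 4σT⁴ = 2.394 W/m².
1−α = 2.394/3.490 = 0.6860, so α = 0.3140.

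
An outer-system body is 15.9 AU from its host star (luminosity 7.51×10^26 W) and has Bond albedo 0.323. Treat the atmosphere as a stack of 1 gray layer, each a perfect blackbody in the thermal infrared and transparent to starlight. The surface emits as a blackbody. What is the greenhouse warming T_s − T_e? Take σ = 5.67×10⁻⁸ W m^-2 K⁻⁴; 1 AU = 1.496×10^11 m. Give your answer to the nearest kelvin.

d = 15.9 × 1.496×10^11 m = 2.379×10^12 m.
Flux at the orbit: S = L/(4πd²) = 7.51×10^26/(4π·(2.38×10^12)²) = 10.56 W m^-2.
The effective emission temperature is T_e = [S(1−α)/(4σ)]^¼ = 74.93 K.
Surface: T_s = (2)^¼·T_e = 89.11 K.
Warming: T_s − T_e = 14.18 K.

14 K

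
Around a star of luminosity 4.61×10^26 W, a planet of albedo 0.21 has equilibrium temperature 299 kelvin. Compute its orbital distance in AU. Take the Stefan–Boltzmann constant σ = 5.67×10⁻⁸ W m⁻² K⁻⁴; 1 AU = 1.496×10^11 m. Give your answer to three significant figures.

0.845 AU

Energy balance gives S = 4σT⁴/(1−α) = 2295 W m⁻².
S = L/(4πd²) → d = √(L/4πS) = √(4.61×10^26/(4π·2295)) = 1.264×10^11 m = 0.8452 AU.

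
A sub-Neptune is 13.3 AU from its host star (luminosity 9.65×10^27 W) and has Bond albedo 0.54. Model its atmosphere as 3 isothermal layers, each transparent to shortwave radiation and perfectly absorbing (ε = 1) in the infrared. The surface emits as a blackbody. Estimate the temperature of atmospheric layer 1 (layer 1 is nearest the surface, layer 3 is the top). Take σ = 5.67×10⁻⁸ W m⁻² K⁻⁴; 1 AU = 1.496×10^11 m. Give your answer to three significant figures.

185 K

d = 13.3 × 1.496×10^11 m = 1.990×10^12 m.
S = L/(4πd²) = 194.0 W m⁻².
Top-of-atmosphere balance: σT_e⁴ = S(1−α)/4 = 22.31 W m⁻² → T_e = 140.8 K.
Each opaque layer satisfies 2T_j⁴ = T_{j−1}⁴ + T_{j+1}⁴, giving T_k⁴ = (N+1−k)T_e⁴.
With k = 1: T_1 = (3+1−1)^¼·140.8 K = 185.4 K.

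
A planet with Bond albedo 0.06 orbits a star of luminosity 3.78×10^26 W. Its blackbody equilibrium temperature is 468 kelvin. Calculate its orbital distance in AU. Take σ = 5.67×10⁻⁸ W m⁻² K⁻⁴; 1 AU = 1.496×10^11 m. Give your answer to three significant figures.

The flux needed for this T is 4σT⁴/(1−0.06) = 11570 W m⁻².
Then d = [L/(4πS)]^(1/2) = 5.098×10^10 m, i.e. 0.3408 AU.

0.341 AU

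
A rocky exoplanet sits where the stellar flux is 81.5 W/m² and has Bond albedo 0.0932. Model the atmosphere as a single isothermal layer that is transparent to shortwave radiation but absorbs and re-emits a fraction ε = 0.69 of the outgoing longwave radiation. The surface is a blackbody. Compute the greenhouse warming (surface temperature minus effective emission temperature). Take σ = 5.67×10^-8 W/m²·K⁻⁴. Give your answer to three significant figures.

At the top of the atmosphere, σT_e⁴ = S(1−α)/4 = 18.48 W/m², giving T_e = 134.4 K.
Surface balance with a leaky layer gives σT_s⁴ = σT_e⁴·2/(2−ε), so T_s = T_e·[2/(2−0.69)]^(1/4) = 149.3 K.
Greenhouse warming: T_s − T_e = 14.99 K.

15.0 kelvin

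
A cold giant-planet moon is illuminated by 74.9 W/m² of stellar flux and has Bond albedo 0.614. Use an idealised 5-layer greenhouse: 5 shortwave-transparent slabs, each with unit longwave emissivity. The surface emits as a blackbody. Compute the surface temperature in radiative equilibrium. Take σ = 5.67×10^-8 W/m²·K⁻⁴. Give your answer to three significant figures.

166 K

Top-of-atmosphere balance: σT_e⁴ = S(1−α)/4 = 7.228 W/m² → T_e = 106.3 K.
With N = 5 opaque layers, T_s = (N+1)^(1/4)·T_e = 6^(1/4)·106.3 = 166.3 K.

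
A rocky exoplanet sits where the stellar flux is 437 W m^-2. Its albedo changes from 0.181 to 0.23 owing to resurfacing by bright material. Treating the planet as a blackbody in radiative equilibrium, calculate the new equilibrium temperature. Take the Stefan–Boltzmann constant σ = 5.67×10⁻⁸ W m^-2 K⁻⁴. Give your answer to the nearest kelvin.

New equilibrium: T₂ = [(1−0.23)·437.0/(4σ)]^(1/4) = 196.3 K.

196 K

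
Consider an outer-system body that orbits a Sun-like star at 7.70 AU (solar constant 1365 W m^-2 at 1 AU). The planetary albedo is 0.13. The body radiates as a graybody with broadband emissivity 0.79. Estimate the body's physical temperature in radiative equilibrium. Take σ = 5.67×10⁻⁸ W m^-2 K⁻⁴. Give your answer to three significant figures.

Irradiance scales as 1/d², so S = 1365 W m^-2 × (1/7.70)² = 23.02 W m^-2.
Absorbed flux (global mean): S(1−α)/4 = 23.02·0.87/4 = 5.007 W m^-2.
Radiative balance εσT⁴ = 5.007 gives T = [5.007/(0.79·σ)]^(1/4) = 102.8 K.

103 K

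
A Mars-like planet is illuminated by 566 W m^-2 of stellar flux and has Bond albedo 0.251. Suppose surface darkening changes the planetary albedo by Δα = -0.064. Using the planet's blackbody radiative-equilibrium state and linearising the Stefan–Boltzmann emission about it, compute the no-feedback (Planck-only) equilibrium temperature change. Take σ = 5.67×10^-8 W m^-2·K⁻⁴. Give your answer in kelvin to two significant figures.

Unperturbed T_e = [566.0·(1−0.251)/(4σ)]^¼ = 207.9 K.
ΔF = −(S/4)Δα = −(566.0/4)×(-0.064) = 9.056 W m^-2.
Planck response: λ_P = 4σT_e³ = 4·5.67×10⁻⁸·(207.9)³ = 2.039 W m^-2/K.
ΔT₀ = ΔF/λ_P = 9.056/2.039 = 4.44 K.

4.4 kelvin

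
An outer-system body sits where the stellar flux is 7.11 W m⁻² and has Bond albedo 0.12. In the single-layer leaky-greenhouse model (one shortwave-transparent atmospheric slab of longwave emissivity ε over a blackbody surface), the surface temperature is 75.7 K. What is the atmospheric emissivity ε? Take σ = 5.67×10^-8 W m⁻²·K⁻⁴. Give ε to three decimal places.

0.320

First, T_e = [7.110·(1−0.12)/(4σ)]^(1/4) = 72.47 K.
Since (2−ε)/2 = (T_e/T_s)⁴ = 0.8401, ε = 0.3198.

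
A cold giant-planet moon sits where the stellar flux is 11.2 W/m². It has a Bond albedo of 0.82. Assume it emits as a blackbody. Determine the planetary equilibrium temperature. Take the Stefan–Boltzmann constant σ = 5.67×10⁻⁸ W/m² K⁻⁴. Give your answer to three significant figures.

54.6 K

Averaging over the sphere, the absorbed flux is S(1−α)/4 = 0.5040 W/m².
In equilibrium σT⁴ equals this, so T = 54.60 K.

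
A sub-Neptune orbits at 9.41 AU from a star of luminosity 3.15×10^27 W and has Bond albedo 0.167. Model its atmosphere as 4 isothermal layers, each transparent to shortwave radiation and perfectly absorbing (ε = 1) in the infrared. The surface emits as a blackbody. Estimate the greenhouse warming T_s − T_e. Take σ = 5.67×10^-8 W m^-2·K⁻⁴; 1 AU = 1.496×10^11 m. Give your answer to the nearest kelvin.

73 K

d = 9.41 × 1.496×10^11 m = 1.408×10^12 m.
Flux at the orbit: S = L/(4πd²) = 3.15×10^27/(4π·(1.41×10^12)²) = 126.5 W m^-2.
The effective emission temperature is T_e = [S(1−α)/(4σ)]^¼ = 146.8 K.
Surface: T_s = (5)^¼·T_e = 219.5 K.
So the greenhouse effect raises the surface by 219.5 − 146.8 = 72.72 K.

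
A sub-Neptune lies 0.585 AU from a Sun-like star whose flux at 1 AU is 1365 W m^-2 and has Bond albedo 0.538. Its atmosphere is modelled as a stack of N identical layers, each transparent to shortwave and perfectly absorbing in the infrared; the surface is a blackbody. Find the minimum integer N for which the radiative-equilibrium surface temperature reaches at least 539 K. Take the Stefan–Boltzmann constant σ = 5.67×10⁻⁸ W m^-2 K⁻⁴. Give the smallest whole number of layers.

By the inverse-square law, S = 1365/0.585² = 3989 W m^-2.
OLR = S(1−α)/4 = 460.7 W m^-2; the top layer radiates at T_e = 300.2 K.
Since T_s⁴ = (N+1)T_e⁴, we need N ≥ (T_s/T_e)⁴ − 1 = 9.388.
Rounding up, N = 10.

10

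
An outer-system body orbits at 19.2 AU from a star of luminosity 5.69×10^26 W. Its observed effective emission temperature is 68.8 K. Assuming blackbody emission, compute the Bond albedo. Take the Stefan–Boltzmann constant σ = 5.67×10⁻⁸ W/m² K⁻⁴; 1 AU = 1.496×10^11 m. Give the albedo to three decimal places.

0.074

d = 19.2 × 1.496×10^11 m = 2.872×10^12 m.
Flux at the orbit: S = L/(4πd²) = 5.69×10^26/(4π·(2.87×10^12)²) = 5.488 W/m².
From σT⁴ = S(1−α)/4 we invert for α: 1−α = 4σT⁴/S.
4σT⁴ = 4·5.67×10⁻⁸·(68.8)⁴ = 5.082 W/m².
1−α = 5.082/5.488 = 0.9259, so α = 0.0741.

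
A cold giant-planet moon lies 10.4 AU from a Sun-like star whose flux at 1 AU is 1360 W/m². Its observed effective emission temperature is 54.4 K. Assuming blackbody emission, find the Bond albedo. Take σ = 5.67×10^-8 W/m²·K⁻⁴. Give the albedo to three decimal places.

By the inverse-square law, S = 1360/10.4² = 12.57 W/m².
From σT⁴ = S(1−α)/4 we invert for α: 1−α = 4σT⁴/S.
4σT⁴ = 4·5.67×10⁻⁸·(54.4)⁴ = 1.986 W/m².
1−α = 1.986/12.57 = 0.1580, so α = 0.8420.

0.842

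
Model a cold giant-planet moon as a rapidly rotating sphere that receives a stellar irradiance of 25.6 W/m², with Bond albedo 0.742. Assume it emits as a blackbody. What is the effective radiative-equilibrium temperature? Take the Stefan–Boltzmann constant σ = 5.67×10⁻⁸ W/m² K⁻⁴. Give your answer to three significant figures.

The planet absorbs (1−α)S over its disc πR² and re-emits over 4πR², so the mean absorbed flux is (1−0.742)·25.60/4 = 1.651 W/m².
Balancing against σT⁴: T = (1.651/5.67×10⁻⁸)^(1/4) = 73.46 K.

73.5 kelvin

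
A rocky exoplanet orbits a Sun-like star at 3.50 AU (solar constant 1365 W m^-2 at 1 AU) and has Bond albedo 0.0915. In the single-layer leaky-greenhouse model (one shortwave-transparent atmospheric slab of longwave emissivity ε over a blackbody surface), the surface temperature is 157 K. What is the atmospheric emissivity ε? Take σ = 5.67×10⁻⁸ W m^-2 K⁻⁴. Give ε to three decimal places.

0.531

By the inverse-square law, S = 1365/3.50² = 111.4 W m^-2.
TOA balance gives T_e = 145.4 K.
Since (2−ε)/2 = (T_e/T_s)⁴ = 0.7346, ε = 0.5307.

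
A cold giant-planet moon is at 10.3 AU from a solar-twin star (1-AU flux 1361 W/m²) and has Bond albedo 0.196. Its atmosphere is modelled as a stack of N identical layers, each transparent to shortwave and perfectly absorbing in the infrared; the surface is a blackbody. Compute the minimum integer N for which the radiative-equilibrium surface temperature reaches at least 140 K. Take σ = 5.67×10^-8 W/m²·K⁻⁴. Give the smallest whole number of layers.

Irradiance scales as 1/d², so S = 1361 W/m² × (1/10.3)² = 12.83 W/m².
OLR = S(1−α)/4 = 2.579 W/m²; the top layer radiates at T_e = 82.12 K.
Since T_s⁴ = (N+1)T_e⁴, we need N ≥ (T_s/T_e)⁴ − 1 = 7.447.
The minimum whole number is N = 8.

8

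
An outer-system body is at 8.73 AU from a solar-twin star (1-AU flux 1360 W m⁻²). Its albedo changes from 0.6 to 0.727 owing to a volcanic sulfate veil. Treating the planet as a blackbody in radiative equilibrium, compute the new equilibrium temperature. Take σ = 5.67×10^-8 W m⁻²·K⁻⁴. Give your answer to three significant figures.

68.1 K

By the inverse-square law, S = 1360/8.73² = 17.84 W m⁻².
New equilibrium: T₂ = [(1−0.727)·17.84/(4σ)]^(1/4) = 68.08 K.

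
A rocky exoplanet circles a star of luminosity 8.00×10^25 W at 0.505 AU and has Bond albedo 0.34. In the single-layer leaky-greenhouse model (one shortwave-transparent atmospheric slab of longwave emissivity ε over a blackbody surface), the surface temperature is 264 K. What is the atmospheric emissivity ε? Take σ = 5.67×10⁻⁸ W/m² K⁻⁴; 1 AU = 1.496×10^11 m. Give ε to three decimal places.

Orbital distance: d = 0.505 AU = 7.555×10^10 m.
S = L/(4πd²) = 1115 W/m².
TOA balance gives T_e = 238.7 K.
Since (2−ε)/2 = (T_e/T_s)⁴ = 0.6682, ε = 0.6636.

0.664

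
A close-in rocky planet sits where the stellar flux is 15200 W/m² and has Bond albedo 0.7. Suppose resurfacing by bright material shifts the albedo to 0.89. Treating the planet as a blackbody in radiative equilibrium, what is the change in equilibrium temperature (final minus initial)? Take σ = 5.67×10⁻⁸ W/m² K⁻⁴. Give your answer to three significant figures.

-83.5 K

Before: T₁ = [15200·0.3/(4σ)]^(1/4) = 376.6 K.
After:  T₂ = [15200·0.11/(4σ)]^(1/4) = 293.0 K.
ΔT = T₂ − T₁ = -83.54 K.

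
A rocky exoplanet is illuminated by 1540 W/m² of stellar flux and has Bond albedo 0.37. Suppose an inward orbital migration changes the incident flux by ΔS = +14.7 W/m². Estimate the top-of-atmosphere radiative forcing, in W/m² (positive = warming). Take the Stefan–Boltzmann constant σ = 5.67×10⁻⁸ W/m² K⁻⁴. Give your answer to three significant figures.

TOA radiative forcing: ΔF = (1−α)ΔS/4 = 0.63·(+14.7)/4 = 2.315 W/m².

2.32 W/m²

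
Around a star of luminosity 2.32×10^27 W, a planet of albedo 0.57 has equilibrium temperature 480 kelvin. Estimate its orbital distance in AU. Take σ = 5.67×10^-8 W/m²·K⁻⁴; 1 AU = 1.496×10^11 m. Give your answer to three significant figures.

0.543 AU

The flux needed for this T is 4σT⁴/(1−0.57) = 28000 W/m².
Then d = [L/(4πS)]^(1/2) = 8.120×10^10 m, i.e. 0.5428 AU.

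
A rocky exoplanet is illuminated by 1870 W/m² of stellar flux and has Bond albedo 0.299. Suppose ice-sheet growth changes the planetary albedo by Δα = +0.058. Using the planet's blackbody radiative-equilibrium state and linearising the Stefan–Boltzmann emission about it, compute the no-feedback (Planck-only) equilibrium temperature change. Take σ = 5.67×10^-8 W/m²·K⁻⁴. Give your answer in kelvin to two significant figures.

Unperturbed T_e = [1870·(1−0.299)/(4σ)]^¼ = 275.7 K.
ΔF = −(S/4)Δα = −(1870/4)×(+0.058) = -27.12 W/m².
Planck response: λ_P = 4σT_e³ = 4·5.67×10⁻⁸·(275.7)³ = 4.754 W/m²/K.
ΔT₀ = ΔF/λ_P = -27.12/4.754 = -5.70 K.

-5.7 K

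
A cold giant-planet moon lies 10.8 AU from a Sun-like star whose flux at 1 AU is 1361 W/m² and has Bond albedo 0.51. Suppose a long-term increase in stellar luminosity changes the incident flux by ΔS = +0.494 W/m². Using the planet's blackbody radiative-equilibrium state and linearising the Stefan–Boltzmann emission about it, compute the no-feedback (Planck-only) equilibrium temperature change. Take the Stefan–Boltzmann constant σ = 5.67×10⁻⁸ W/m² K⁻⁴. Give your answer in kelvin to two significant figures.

Irradiance scales as 1/d², so S = 1361 W/m² × (1/10.8)² = 11.67 W/m².
Unperturbed T_e = [11.67·(1−0.51)/(4σ)]^¼ = 70.86 K.
ΔF = Δ[S(1−α)]/4 = (1−0.51)·+0.494/4 = 0.06051 W/m².
Linearising σT⁴ gives d(σT⁴)/dT = 4σT_e³ = 0.08069 W/m² per K.
Hence the no-feedback warming is ΔF/(4σT_e³) = 0.750 K.

0.75 kelvin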